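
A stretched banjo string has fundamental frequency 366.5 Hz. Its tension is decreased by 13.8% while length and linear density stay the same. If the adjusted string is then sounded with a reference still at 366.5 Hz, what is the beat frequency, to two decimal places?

26.23 Hz

For a string, f ∝ √T, so the new frequency is 366.5·√0.862 = 340.2731 Hz.
f_beat = |340.2731 − 366.5| = 26.23 Hz.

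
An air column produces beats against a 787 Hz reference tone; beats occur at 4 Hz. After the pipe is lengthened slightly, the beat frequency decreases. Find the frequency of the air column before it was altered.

791 Hz

|f − 787| = 4, so the air column was at either 783 Hz or 791 Hz.
A longer pipe has a lower fundamental; the adjustment lowers the air column's frequency.
The beat rate fell, so the adjustment moved the air column toward 787 Hz — it must have started above the reference.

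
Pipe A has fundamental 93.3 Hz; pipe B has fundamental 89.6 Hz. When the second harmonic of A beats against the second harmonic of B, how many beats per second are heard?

7.4 Hz

Second harmonic of the first: 2·93.3 = 186.6 Hz.
Second harmonic of the second: 2·89.6 = 179.2 Hz.
f_beat = |186.6 − 179.2| = 7.4 Hz.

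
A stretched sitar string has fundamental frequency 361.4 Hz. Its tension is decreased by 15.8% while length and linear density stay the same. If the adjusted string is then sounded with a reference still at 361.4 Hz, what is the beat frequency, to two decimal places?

29.78 Hz

For a string, f ∝ √T, so the new frequency is 361.4·√0.842 = 331.6227 Hz.
f_beat = |331.6227 − 361.4| = 29.78 Hz.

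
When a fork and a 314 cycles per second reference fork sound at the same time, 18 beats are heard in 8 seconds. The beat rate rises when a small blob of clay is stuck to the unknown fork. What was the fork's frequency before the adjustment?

Beat frequency = 18/8 = 2.25 Hz.
|f − 314| = 2.25, so the fork was at either 311.75 Hz or 316.25 Hz.
Adding mass to a fork lowers its frequency; the adjustment lowers the fork's frequency.
The beat rate rose, so the adjustment moved the fork further from 314 Hz — it was already below the reference.

311.75 Hz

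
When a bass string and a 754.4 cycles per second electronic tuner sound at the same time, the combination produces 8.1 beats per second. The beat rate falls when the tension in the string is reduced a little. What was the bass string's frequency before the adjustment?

|f − 754.4| = 8.1, so the bass string was at either 746.3 Hz or 762.5 Hz.
Lower tension means lower frequency; the adjustment lowers the bass string's frequency.
The beat rate fell, so the adjustment moved the bass string toward 754.4 Hz — it must have started above the reference.

762.5 Hz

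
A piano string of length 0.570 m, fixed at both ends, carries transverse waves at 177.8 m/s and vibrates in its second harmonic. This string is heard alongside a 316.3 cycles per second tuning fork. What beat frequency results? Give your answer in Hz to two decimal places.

4.37 Hz

For a string fixed at both ends, f_n = n·v/(2L) = 2·177.8/(2·0.570) = 311.9298 Hz.
f_beat = |311.9298 − 316.3| = 4.37 Hz.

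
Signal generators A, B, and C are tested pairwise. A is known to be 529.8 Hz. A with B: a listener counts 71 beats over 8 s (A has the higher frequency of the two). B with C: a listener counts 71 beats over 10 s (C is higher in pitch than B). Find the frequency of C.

A–B: Beat frequency = 71/8 = 8.875 Hz.
B is below A, so f_B = 529.8 − 8.875 = 520.925 Hz.
B–C: Beat frequency = 71/10 = 7.1 Hz.
C is above B, so f_C = 520.925 + 7.1 = 528.025 Hz.

528.025 Hz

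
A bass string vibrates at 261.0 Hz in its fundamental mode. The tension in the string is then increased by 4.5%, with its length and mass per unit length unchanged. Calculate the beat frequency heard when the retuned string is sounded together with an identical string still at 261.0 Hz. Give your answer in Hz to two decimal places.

For a string, f ∝ √T, so the new frequency is 261.0·√1.045 = 266.8079 Hz.
f_beat = |266.8079 − 261.0| = 5.81 Hz.

5.81 Hz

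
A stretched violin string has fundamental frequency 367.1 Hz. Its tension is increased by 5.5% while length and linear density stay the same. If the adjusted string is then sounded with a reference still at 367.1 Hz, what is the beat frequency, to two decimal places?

For a string, f ∝ √T, so the new frequency is 367.1·√1.055 = 377.0601 Hz.
f_beat = |377.0601 − 367.1| = 9.96 Hz.

9.96 Hz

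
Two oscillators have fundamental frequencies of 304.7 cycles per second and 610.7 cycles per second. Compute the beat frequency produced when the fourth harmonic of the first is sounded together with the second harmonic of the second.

2.6 Hz

Fourth harmonic of the first: 4·304.7 = 1218.8 Hz.
Second harmonic of the second: 2·610.7 = 1221.4 Hz.
f_beat = |1218.8 − 1221.4| = 2.6 Hz.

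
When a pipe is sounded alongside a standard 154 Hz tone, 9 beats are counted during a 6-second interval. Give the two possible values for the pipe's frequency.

152.5 Hz or 155.5 Hz

Beat frequency = 9/6 = 1.5 Hz.
|f − 154| = 1.5, so f = 154 ± 1.5.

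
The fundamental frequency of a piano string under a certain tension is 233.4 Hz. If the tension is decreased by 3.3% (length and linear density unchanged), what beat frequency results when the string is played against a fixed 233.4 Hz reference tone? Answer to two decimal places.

3.88 Hz

For a string, f ∝ √T, so the new frequency is 233.4·√0.967 = 229.5166 Hz.
f_beat = |229.5166 − 233.4| = 3.88 Hz.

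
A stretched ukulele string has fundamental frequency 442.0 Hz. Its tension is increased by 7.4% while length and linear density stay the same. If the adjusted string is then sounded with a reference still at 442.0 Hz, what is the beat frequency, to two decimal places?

16.06 Hz

For a string, f ∝ √T, so the new frequency is 442.0·√1.074 = 458.0622 Hz.
f_beat = |458.0622 − 442.0| = 16.06 Hz.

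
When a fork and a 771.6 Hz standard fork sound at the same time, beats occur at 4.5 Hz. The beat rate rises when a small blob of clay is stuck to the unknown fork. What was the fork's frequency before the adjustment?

767.1 Hz

|f − 771.6| = 4.5, so the fork was at either 767.1 Hz or 776.1 Hz.
Adding mass to a fork lowers its frequency; the adjustment lowers the fork's frequency.
The beat rate rose, so the adjustment moved the fork further from 771.6 Hz — it was already below the reference.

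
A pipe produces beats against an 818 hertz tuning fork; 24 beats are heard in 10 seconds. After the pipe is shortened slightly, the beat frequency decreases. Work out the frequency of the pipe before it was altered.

Beat frequency = 24/10 = 2.4 Hz.
|f − 818| = 2.4, so the pipe was at either 815.6 Hz or 820.4 Hz.
A shorter pipe has a higher fundamental; the adjustment raises the pipe's frequency.
The beat rate fell, so the adjustment moved the pipe toward 818 Hz — it must have started below the reference.

815.6 Hz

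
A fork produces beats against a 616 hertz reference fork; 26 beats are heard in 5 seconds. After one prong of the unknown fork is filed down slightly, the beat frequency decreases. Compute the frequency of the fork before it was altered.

Beat frequency = 26/5 = 5.2 Hz.
|f − 616| = 5.2, so the fork was at either 610.8 Hz or 621.2 Hz.
Filing a prong removes mass and raises the fork's frequency; the adjustment raises the fork's frequency.
The beat rate fell, so the adjustment moved the fork toward 616 Hz — it must have started below the reference.

610.8 Hz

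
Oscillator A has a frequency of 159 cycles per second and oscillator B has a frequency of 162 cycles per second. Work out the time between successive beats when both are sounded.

0.333 s

f_beat = |159 − 162| = 3 Hz.
Beat period T = 1 / f_beat = 1 / 3 s.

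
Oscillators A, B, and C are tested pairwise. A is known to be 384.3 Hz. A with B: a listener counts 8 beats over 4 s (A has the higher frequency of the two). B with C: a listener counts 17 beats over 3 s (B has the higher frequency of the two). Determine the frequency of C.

376.6333 Hz

A–B: Beat frequency = 8/4 = 2 Hz.
B is below A, so f_B = 384.3 − 2 = 382.3 Hz.
B–C: Beat frequency = 17/3 = 5.6667 Hz.
C is below B, so f_C = 382.3 − 5.6667 = 376.6333 Hz.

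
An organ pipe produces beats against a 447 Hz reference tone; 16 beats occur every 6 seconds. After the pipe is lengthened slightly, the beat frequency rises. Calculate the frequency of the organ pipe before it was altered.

Beat frequency = 16/6 = 2.6667 Hz.
|f − 447| = 2.6667, so the organ pipe was at either 444.3333 Hz or 449.6667 Hz.
A longer pipe has a lower fundamental; the adjustment lowers the organ pipe's frequency.
The beat rate rose, so the adjustment moved the organ pipe further from 447 Hz — it was already below the reference.

444.3333 Hz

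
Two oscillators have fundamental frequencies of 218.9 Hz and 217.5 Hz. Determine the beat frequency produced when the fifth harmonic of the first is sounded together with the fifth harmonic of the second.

7.0 Hz

Fifth harmonic of the first: 5·218.9 = 1094.5 Hz.
Fifth harmonic of the second: 5·217.5 = 1087.5 Hz.
f_beat = |1094.5 − 1087.5| = 7.0 Hz.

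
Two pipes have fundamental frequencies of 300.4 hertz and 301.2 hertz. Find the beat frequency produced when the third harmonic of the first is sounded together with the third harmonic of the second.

2.4 Hz

Third harmonic of the first: 3·300.4 = 901.2 Hz.
Third harmonic of the second: 3·301.2 = 903.6 Hz.
f_beat = |901.2 − 903.6| = 2.4 Hz.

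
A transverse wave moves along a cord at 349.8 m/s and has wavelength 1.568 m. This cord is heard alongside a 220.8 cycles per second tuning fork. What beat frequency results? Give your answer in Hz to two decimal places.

2.29 Hz

Source frequency f = v/λ = 349.8/1.568 = 223.0867 Hz.
f_beat = |223.0867 − 220.8| = 2.29 Hz.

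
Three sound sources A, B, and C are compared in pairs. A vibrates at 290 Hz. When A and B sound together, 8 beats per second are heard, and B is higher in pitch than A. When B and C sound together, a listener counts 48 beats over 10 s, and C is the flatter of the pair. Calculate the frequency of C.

B is above A, so f_B = 290 + 8 = 298 Hz.
B–C: Beat frequency = 48/10 = 4.8 Hz.
C is below B, so f_C = 298 − 4.8 = 293.2 Hz.

293.2 Hz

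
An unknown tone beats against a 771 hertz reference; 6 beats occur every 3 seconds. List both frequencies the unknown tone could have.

Beat frequency = 6/3 = 2 Hz.
|f − 771| = 2, so f = 771 ± 2.

769 Hz or 773 Hz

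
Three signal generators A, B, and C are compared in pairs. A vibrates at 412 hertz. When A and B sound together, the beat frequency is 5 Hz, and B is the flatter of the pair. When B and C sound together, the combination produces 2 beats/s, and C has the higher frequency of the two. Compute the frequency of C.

409 Hz

B is below A, so f_B = 412 − 5 = 407 Hz.
C is above B, so f_C = 407 + 2 = 409 Hz.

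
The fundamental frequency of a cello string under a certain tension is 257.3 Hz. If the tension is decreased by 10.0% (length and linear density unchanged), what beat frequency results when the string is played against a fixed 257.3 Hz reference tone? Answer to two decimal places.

For a string, f ∝ √T, so the new frequency is 257.3·√0.900 = 244.0962 Hz.
f_beat = |244.0962 − 257.3| = 13.20 Hz.

13.20 Hz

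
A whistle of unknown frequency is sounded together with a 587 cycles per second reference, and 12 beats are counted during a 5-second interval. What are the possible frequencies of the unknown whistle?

584.6 Hz or 589.4 Hz

Beat frequency = 12/5 = 2.4 Hz.
|f − 587| = 2.4, so f = 587 ± 2.4.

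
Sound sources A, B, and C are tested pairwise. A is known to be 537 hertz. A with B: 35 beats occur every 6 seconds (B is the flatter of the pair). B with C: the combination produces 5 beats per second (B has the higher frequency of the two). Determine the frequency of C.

526.1667 Hz

A–B: Beat frequency = 35/6 = 5.8333 Hz.
B is below A, so f_B = 537 − 5.8333 = 531.1667 Hz.
C is below B, so f_C = 531.1667 − 5 = 526.1667 Hz.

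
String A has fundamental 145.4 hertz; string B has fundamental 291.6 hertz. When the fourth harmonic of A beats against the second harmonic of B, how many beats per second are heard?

1.6 Hz

Fourth harmonic of the first: 4·145.4 = 581.6 Hz.
Second harmonic of the second: 2·291.6 = 583.2 Hz.
f_beat = |581.6 − 583.2| = 1.6 Hz.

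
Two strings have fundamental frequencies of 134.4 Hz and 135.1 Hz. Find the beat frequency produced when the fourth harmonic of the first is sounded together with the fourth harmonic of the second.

Fourth harmonic of the first: 4·134.4 = 537.6 Hz.
Fourth harmonic of the second: 4·135.1 = 540.4 Hz.
f_beat = |537.6 − 540.4| = 2.8 Hz.

2.8 Hz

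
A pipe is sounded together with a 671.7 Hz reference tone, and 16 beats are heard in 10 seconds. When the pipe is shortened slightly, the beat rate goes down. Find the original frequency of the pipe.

670.1 Hz

Beat frequency = 16/10 = 1.6 Hz.
|f − 671.7| = 1.6, so the pipe was at either 670.1 Hz or 673.3 Hz.
A shorter pipe has a higher fundamental; the adjustment raises the pipe's frequency.
The beat rate fell, so the adjustment moved the pipe toward 671.7 Hz — it must have started below the reference.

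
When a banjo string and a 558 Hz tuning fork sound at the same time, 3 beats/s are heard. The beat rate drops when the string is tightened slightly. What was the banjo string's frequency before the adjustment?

555 Hz

|f − 558| = 3, so the banjo string was at either 555 Hz or 561 Hz.
Increasing tension raises a string's frequency; the adjustment raises the banjo string's frequency.
The beat rate fell, so the adjustment moved the banjo string toward 558 Hz — it must have started below the reference.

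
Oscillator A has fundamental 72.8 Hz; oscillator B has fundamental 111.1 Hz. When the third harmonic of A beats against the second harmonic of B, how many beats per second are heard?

3.8 Hz

Third harmonic of the first: 3·72.8 = 218.4 Hz.
Second harmonic of the second: 2·111.1 = 222.2 Hz.
f_beat = |218.4 − 222.2| = 3.8 Hz.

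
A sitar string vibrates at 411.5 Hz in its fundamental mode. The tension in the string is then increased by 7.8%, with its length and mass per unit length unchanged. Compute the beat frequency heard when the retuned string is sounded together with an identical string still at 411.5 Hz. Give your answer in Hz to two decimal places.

For a string, f ∝ √T, so the new frequency is 411.5·√1.078 = 427.2472 Hz.
f_beat = |427.2472 − 411.5| = 15.75 Hz.

15.75 Hz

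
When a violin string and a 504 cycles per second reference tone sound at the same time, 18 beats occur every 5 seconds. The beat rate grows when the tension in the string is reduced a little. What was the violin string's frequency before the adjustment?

500.4 Hz

Beat frequency = 18/5 = 3.6 Hz.
|f − 504| = 3.6, so the violin string was at either 500.4 Hz or 507.6 Hz.
Lower tension means lower frequency; the adjustment lowers the violin string's frequency.
The beat rate rose, so the adjustment moved the violin string further from 504 Hz — it was already below the reference.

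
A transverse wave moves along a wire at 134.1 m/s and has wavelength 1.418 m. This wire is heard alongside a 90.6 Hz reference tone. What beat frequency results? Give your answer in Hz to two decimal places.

3.97 Hz

Source frequency f = v/λ = 134.1/1.418 = 94.5698 Hz.
f_beat = |94.5698 − 90.6| = 3.97 Hz.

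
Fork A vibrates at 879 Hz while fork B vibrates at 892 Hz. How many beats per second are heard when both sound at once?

The beat frequency equals the magnitude of the frequency difference.
|879 − 892| = 13 Hz.

13 Hz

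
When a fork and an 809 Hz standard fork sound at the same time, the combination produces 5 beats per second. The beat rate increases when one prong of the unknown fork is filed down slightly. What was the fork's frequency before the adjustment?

|f − 809| = 5, so the fork was at either 804 Hz or 814 Hz.
Filing a prong removes mass and raises the fork's frequency; the adjustment raises the fork's frequency.
The beat rate rose, so the adjustment moved the fork further from 809 Hz — it was already above the reference.

814 Hz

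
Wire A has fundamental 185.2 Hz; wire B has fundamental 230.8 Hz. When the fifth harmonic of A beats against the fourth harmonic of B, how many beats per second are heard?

Fifth harmonic of the first: 5·185.2 = 926.0 Hz.
Fourth harmonic of the second: 4·230.8 = 923.2 Hz.
f_beat = |926.0 − 923.2| = 2.8 Hz.

2.8 Hz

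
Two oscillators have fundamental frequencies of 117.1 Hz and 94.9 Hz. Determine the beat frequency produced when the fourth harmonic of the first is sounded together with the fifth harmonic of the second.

Fourth harmonic of the first: 4·117.1 = 468.4 Hz.
Fifth harmonic of the second: 5·94.9 = 474.5 Hz.
f_beat = |468.4 − 474.5| = 6.1 Hz.

6.1 Hz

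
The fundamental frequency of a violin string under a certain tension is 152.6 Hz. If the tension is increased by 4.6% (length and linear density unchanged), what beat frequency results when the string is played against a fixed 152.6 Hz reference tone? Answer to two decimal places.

For a string, f ∝ √T, so the new frequency is 152.6·√1.046 = 156.0703 Hz.
f_beat = |156.0703 − 152.6| = 3.47 Hz.

3.47 Hz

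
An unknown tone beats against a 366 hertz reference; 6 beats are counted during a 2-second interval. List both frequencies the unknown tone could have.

363 Hz or 369 Hz

Beat frequency = 6/2 = 3 Hz.
|f − 366| = 3, so f = 366 ± 3.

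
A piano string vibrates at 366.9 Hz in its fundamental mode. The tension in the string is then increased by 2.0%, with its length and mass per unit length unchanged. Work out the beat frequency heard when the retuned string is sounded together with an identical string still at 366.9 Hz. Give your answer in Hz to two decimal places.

For a string, f ∝ √T, so the new frequency is 366.9·√1.020 = 370.5508 Hz.
f_beat = |370.5508 − 366.9| = 3.65 Hz.

3.65 Hz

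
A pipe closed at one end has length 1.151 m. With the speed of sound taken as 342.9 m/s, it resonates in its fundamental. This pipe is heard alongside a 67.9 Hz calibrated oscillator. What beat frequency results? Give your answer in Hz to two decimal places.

6.58 Hz

Closed pipe (odd harmonics): f_n = n·v/(4L) = 1·342.9/(4·1.151) = 74.4787 Hz.
f_beat = |74.4787 − 67.9| = 6.58 Hz.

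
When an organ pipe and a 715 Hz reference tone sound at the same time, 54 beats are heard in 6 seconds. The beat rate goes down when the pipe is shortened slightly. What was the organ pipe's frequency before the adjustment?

Beat frequency = 54/6 = 9 Hz.
|f − 715| = 9, so the organ pipe was at either 706 Hz or 724 Hz.
A shorter pipe has a higher fundamental; the adjustment raises the organ pipe's frequency.
The beat rate fell, so the adjustment moved the organ pipe toward 715 Hz — it must have started below the reference.

706 Hz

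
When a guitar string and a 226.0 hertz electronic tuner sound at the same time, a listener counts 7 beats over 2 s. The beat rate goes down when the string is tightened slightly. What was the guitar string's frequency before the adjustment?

Beat frequency = 7/2 = 3.5 Hz.
|f − 226.0| = 3.5, so the guitar string was at either 222.5 Hz or 229.5 Hz.
Increasing tension raises a string's frequency; the adjustment raises the guitar string's frequency.
The beat rate fell, so the adjustment moved the guitar string toward 226.0 Hz — it must have started below the reference.

222.5 Hz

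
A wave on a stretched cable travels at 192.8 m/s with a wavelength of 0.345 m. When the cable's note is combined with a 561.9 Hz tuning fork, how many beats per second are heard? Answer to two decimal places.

Source frequency f = v/λ = 192.8/0.345 = 558.8406 Hz.
f_beat = |558.8406 − 561.9| = 3.06 Hz.

3.06 Hz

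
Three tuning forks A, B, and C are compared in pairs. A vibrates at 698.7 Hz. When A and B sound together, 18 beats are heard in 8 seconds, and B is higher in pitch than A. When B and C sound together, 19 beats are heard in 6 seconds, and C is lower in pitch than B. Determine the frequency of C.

A–B: Beat frequency = 18/8 = 2.25 Hz.
B is above A, so f_B = 698.7 + 2.25 = 700.95 Hz.
B–C: Beat frequency = 19/6 = 3.1667 Hz.
C is below B, so f_C = 700.95 − 3.1667 = 697.7833 Hz.

697.7833 Hz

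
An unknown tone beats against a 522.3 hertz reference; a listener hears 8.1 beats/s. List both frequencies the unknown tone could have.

|f − 522.3| = 8.1, so f = 522.3 ± 8.1.

514.2 Hz or 530.4 Hz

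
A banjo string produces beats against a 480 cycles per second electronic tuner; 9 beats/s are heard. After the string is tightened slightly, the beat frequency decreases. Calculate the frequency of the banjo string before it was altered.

471 Hz

|f − 480| = 9, so the banjo string was at either 471 Hz or 489 Hz.
Increasing tension raises a string's frequency; the adjustment raises the banjo string's frequency.
The beat rate fell, so the adjustment moved the banjo string toward 480 Hz — it must have started below the reference.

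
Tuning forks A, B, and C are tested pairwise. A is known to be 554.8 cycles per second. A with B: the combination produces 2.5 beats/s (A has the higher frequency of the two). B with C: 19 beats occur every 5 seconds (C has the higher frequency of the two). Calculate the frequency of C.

556.1 Hz

B is below A, so f_B = 554.8 − 2.5 = 552.3 Hz.
B–C: Beat frequency = 19/5 = 3.8 Hz.
C is above B, so f_C = 552.3 + 3.8 = 556.1 Hz.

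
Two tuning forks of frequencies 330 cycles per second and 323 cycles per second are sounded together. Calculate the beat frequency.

f_beat = |f₁ − f₂|.
|330 − 323| = 7 Hz.

7 Hz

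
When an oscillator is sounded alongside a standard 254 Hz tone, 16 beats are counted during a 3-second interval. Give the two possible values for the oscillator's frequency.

Beat frequency = 16/3 = 5.3333 Hz.
|f − 254| = 5.3333, so f = 254 ± 5.3333.

248.6667 Hz or 259.3333 Hz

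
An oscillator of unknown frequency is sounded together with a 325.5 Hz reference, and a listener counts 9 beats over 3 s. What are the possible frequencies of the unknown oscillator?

322.5 Hz or 328.5 Hz

Beat frequency = 9/3 = 3 Hz.
|f − 325.5| = 3, so f = 325.5 ± 3.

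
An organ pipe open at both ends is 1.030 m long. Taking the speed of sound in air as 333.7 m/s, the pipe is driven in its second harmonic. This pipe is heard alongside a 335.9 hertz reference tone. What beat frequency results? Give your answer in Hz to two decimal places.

11.92 Hz

Open pipe: f_n = n·v/(2L) = 2·333.7/(2·1.030) = 323.9806 Hz.
f_beat = |323.9806 − 335.9| = 11.92 Hz.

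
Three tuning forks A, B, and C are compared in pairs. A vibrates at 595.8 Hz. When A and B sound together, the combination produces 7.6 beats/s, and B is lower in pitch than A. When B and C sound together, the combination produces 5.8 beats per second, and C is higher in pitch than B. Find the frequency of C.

B is below A, so f_B = 595.8 − 7.6 = 588.2 Hz.
C is above B, so f_C = 588.2 + 5.8 = 594 Hz.

594 Hz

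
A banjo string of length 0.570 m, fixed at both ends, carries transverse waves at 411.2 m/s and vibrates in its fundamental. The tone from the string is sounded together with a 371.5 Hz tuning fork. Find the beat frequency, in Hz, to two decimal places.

For a string fixed at both ends, f_n = n·v/(2L) = 1·411.2/(2·0.570) = 360.7018 Hz.
f_beat = |360.7018 − 371.5| = 10.80 Hz.

10.80 Hz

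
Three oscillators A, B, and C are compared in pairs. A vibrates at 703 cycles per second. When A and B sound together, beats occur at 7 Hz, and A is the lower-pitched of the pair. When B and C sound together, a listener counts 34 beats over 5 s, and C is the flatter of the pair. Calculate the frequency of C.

B is above A, so f_B = 703 + 7 = 710 Hz.
B–C: Beat frequency = 34/5 = 6.8 Hz.
C is below B, so f_C = 710 − 6.8 = 703.2 Hz.

703.2 Hz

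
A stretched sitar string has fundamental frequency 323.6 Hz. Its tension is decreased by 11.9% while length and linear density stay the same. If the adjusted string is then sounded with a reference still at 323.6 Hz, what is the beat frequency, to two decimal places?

For a string, f ∝ √T, so the new frequency is 323.6·√0.881 = 303.7361 Hz.
f_beat = |303.7361 − 323.6| = 19.86 Hz.

19.86 Hz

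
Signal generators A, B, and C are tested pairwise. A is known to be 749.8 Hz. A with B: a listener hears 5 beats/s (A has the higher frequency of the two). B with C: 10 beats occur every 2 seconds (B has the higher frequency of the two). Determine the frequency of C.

739.8 Hz

B is below A, so f_B = 749.8 − 5 = 744.8 Hz.
B–C: Beat frequency = 10/2 = 5 Hz.
C is below B, so f_C = 744.8 − 5 = 739.8 Hz.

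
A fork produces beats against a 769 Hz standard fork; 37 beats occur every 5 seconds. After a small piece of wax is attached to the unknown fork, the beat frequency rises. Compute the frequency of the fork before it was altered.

761.6 Hz

Beat frequency = 37/5 = 7.4 Hz.
|f − 769| = 7.4, so the fork was at either 761.6 Hz or 776.4 Hz.
Loading a fork with wax lowers its frequency; the adjustment lowers the fork's frequency.
The beat rate rose, so the adjustment moved the fork further from 769 Hz — it was already below the reference.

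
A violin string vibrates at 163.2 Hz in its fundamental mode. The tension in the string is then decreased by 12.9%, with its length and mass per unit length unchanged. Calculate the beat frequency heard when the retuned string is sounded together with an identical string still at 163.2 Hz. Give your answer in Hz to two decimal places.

10.89 Hz

For a string, f ∝ √T, so the new frequency is 163.2·√0.871 = 152.3103 Hz.
f_beat = |152.3103 − 163.2| = 10.89 Hz.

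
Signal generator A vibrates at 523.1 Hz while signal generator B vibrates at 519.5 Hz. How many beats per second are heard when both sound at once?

Beats arise from superposition of two nearby frequencies; the beat rate is |f₁ − f₂|.
|523.1 − 519.5| = 3.6 Hz.

3.6 Hz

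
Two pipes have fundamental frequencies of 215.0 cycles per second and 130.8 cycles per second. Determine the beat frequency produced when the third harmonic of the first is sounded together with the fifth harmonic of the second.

9.0 Hz

Third harmonic of the first: 3·215.0 = 645.0 Hz.
Fifth harmonic of the second: 5·130.8 = 654.0 Hz.
f_beat = |645.0 − 654.0| = 9.0 Hz.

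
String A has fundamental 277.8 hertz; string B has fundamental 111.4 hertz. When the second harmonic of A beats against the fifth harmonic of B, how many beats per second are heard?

Second harmonic of the first: 2·277.8 = 555.6 Hz.
Fifth harmonic of the second: 5·111.4 = 557.0 Hz.
f_beat = |555.6 − 557.0| = 1.4 Hz.

1.4 Hz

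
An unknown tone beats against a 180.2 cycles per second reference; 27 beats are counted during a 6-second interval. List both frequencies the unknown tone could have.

175.7 Hz or 184.7 Hz

Beat frequency = 27/6 = 4.5 Hz.
|f − 180.2| = 4.5, so f = 180.2 ± 4.5.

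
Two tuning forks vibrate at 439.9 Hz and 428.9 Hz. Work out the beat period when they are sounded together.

f_beat = |439.9 − 428.9| = 11 Hz.
Beat period T = 1 / f_beat = 1 / 11 s.

0.091 s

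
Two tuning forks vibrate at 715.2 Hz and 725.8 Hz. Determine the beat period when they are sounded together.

f_beat = |715.2 − 725.8| = 10.6 Hz.
Beat period T = 1 / f_beat = 1 / 10.6 s.

0.094 s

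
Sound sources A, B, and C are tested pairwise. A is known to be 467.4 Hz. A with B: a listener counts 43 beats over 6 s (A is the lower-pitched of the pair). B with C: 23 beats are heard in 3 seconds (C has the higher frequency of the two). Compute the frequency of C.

482.2333 Hz

A–B: Beat frequency = 43/6 = 7.1667 Hz.
B is above A, so f_B = 467.4 + 7.1667 = 474.5667 Hz.
B–C: Beat frequency = 23/3 = 7.6667 Hz.
C is above B, so f_C = 474.5667 + 7.6667 = 482.2333 Hz.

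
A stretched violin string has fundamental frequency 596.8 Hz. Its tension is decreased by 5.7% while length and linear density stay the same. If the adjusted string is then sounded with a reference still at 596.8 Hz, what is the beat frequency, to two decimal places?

17.26 Hz

For a string, f ∝ √T, so the new frequency is 596.8·√0.943 = 579.5417 Hz.
f_beat = |579.5417 − 596.8| = 17.26 Hz.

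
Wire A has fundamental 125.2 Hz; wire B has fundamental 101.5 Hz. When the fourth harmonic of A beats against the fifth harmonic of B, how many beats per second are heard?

Fourth harmonic of the first: 4·125.2 = 500.8 Hz.
Fifth harmonic of the second: 5·101.5 = 507.5 Hz.
f_beat = |500.8 − 507.5| = 6.7 Hz.

6.7 Hz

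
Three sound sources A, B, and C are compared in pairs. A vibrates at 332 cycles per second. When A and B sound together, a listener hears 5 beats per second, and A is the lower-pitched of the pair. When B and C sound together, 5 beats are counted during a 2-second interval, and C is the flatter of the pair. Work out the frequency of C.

334.5 Hz

B is above A, so f_B = 332 + 5 = 337 Hz.
B–C: Beat frequency = 5/2 = 2.5 Hz.
C is below B, so f_C = 337 − 2.5 = 334.5 Hz.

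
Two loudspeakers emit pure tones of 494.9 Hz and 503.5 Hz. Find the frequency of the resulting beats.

The beat frequency equals the magnitude of the frequency difference.
|494.9 − 503.5| = 8.6 Hz.

8.6 Hz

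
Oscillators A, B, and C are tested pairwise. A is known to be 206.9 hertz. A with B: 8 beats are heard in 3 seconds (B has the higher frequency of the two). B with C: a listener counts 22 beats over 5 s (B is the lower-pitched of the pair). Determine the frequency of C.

A–B: Beat frequency = 8/3 = 2.6667 Hz.
B is above A, so f_B = 206.9 + 2.6667 = 209.5667 Hz.
B–C: Beat frequency = 22/5 = 4.4 Hz.
C is above B, so f_C = 209.5667 + 4.4 = 213.9667 Hz.

213.9667 Hz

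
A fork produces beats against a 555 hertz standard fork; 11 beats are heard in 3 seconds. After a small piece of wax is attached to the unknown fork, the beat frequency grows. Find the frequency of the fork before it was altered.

551.3333 Hz

Beat frequency = 11/3 = 3.6667 Hz.
|f − 555| = 3.6667, so the fork was at either 551.3333 Hz or 558.6667 Hz.
Loading a fork with wax lowers its frequency; the adjustment lowers the fork's frequency.
The beat rate rose, so the adjustment moved the fork further from 555 Hz — it was already below the reference.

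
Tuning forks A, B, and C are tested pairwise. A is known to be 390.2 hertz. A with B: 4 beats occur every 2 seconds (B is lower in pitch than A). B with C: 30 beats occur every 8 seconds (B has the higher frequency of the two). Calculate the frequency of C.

384.45 Hz

A–B: Beat frequency = 4/2 = 2 Hz.
B is below A, so f_B = 390.2 − 2 = 388.2 Hz.
B–C: Beat frequency = 30/8 = 3.75 Hz.
C is below B, so f_C = 388.2 − 3.75 = 384.45 Hz.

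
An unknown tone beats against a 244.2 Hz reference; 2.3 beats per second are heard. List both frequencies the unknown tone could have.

241.9 Hz or 246.5 Hz

|f − 244.2| = 2.3, so f = 244.2 ± 2.3.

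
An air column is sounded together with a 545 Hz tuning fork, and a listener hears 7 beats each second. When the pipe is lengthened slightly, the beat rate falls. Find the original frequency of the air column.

|f − 545| = 7, so the air column was at either 538 Hz or 552 Hz.
A longer pipe has a lower fundamental; the adjustment lowers the air column's frequency.
The beat rate fell, so the adjustment moved the air column toward 545 Hz — it must have started above the reference.

552 Hz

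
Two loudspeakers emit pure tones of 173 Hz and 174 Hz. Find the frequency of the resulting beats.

f_beat = |f₁ − f₂|.
|173 − 174| = 1 Hz.

1 Hz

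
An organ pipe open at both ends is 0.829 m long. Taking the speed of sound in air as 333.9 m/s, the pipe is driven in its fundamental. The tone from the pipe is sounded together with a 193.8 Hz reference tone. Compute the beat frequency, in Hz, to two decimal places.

Open pipe: f_n = n·v/(2L) = 1·333.9/(2·0.829) = 201.3872 Hz.
f_beat = |201.3872 − 193.8| = 7.59 Hz.

7.59 Hz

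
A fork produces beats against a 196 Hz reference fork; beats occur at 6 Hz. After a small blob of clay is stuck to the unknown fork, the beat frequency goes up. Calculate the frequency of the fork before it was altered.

|f − 196| = 6, so the fork was at either 190 Hz or 202 Hz.
Adding mass to a fork lowers its frequency; the adjustment lowers the fork's frequency.
The beat rate rose, so the adjustment moved the fork further from 196 Hz — it was already below the reference.

190 Hz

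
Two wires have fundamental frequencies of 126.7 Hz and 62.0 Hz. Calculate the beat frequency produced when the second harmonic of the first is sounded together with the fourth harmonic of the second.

Second harmonic of the first: 2·126.7 = 253.4 Hz.
Fourth harmonic of the second: 4·62.0 = 248.0 Hz.
f_beat = |253.4 − 248.0| = 5.4 Hz.

5.4 Hz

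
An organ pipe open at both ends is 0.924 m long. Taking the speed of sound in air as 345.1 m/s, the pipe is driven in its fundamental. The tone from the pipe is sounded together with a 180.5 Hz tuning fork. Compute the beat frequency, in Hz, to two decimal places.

6.24 Hz

Open pipe: f_n = n·v/(2L) = 1·345.1/(2·0.924) = 186.7424 Hz.
f_beat = |186.7424 − 180.5| = 6.24 Hz.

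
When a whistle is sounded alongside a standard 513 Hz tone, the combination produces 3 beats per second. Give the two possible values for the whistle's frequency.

|f − 513| = 3, so f = 513 ± 3.

510 Hz or 516 Hz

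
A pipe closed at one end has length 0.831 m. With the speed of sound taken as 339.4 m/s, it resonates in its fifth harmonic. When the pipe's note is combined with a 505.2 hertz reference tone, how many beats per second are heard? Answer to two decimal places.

Closed pipe (odd harmonics): f_n = n·v/(4L) = 5·339.4/(4·0.831) = 510.5295 Hz.
f_beat = |510.5295 − 505.2| = 5.33 Hz.

5.33 Hz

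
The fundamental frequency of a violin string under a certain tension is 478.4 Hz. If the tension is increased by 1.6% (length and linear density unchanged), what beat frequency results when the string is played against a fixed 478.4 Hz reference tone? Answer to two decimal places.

For a string, f ∝ √T, so the new frequency is 478.4·√1.016 = 482.2120 Hz.
f_beat = |482.2120 − 478.4| = 3.81 Hz.

3.81 Hz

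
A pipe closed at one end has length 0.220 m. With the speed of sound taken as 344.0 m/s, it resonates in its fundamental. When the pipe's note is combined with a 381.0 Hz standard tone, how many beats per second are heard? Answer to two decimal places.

Closed pipe (odd harmonics): f_n = n·v/(4L) = 1·344.0/(4·0.220) = 390.9091 Hz.
f_beat = |390.9091 − 381.0| = 9.91 Hz.

9.91 Hz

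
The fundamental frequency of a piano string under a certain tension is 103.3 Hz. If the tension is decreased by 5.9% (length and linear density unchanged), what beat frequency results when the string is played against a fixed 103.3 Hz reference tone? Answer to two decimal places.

For a string, f ∝ √T, so the new frequency is 103.3·√0.941 = 100.2063 Hz.
f_beat = |100.2063 − 103.3| = 3.09 Hz.

3.09 Hz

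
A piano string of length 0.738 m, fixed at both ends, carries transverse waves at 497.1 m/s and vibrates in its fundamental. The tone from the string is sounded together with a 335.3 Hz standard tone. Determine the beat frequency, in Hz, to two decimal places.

For a string fixed at both ends, f_n = n·v/(2L) = 1·497.1/(2·0.738) = 336.7886 Hz.
f_beat = |336.7886 − 335.3| = 1.49 Hz.

1.49 Hz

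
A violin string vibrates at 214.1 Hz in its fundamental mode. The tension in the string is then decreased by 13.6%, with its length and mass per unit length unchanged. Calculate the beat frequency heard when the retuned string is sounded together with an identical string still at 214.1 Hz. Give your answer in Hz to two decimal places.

For a string, f ∝ √T, so the new frequency is 214.1·√0.864 = 199.0094 Hz.
f_beat = |199.0094 − 214.1| = 15.09 Hz.

15.09 Hz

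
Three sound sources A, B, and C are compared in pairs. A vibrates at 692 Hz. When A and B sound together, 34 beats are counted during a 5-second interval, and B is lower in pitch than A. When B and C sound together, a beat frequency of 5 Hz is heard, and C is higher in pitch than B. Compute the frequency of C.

A–B: Beat frequency = 34/5 = 6.8 Hz.
B is below A, so f_B = 692 − 6.8 = 685.2 Hz.
C is above B, so f_C = 685.2 + 5 = 690.2 Hz.

690.2 Hz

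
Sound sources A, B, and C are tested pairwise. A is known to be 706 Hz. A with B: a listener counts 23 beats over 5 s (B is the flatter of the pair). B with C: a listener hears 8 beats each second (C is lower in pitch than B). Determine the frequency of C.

693.4 Hz

A–B: Beat frequency = 23/5 = 4.6 Hz.
B is below A, so f_B = 706 − 4.6 = 701.4 Hz.
C is below B, so f_C = 701.4 − 8 = 693.4 Hz.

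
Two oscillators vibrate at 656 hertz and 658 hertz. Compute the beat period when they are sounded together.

0.500 s

f_beat = |656 − 658| = 2 Hz.
Beat period T = 1 / f_beat = 1 / 2 s.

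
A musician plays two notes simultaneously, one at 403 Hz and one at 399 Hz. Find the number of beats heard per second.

4 Hz

f_beat = |f₁ − f₂|.
|403 − 399| = 4 Hz.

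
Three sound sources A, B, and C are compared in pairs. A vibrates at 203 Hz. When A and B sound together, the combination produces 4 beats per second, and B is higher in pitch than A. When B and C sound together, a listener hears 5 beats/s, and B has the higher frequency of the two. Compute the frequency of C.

B is above A, so f_B = 203 + 4 = 207 Hz.
C is below B, so f_C = 207 − 5 = 202 Hz.

202 Hz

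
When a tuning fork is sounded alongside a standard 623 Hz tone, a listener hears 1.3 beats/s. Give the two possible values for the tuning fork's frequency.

621.7 Hz or 624.3 Hz

|f − 623| = 1.3, so f = 623 ± 1.3.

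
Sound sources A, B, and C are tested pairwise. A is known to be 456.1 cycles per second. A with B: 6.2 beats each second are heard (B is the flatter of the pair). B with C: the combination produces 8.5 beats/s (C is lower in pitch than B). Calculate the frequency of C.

B is below A, so f_B = 456.1 − 6.2 = 449.9 Hz.
C is below B, so f_C = 449.9 − 8.5 = 441.4 Hz.

441.4 Hz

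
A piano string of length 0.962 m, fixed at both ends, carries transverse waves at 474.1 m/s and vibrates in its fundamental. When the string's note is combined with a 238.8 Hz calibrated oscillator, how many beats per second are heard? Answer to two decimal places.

For a string fixed at both ends, f_n = n·v/(2L) = 1·474.1/(2·0.962) = 246.4137 Hz.
f_beat = |246.4137 − 238.8| = 7.61 Hz.

7.61 Hz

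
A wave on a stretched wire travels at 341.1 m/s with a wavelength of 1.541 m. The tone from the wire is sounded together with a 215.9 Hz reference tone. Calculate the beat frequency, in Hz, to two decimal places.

5.45 Hz

Source frequency f = v/λ = 341.1/1.541 = 221.3498 Hz.
f_beat = |221.3498 − 215.9| = 5.45 Hz.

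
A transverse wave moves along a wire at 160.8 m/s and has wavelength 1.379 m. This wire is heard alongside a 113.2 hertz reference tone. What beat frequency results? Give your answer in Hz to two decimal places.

3.41 Hz

Source frequency f = v/λ = 160.8/1.379 = 116.6062 Hz.
f_beat = |116.6062 − 113.2| = 3.41 Hz.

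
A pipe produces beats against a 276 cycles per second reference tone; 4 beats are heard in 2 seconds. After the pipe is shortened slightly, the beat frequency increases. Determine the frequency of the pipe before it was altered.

278 Hz

Beat frequency = 4/2 = 2 Hz.
|f − 276| = 2, so the pipe was at either 274 Hz or 278 Hz.
A shorter pipe has a higher fundamental; the adjustment raises the pipe's frequency.
The beat rate rose, so the adjustment moved the pipe further from 276 Hz — it was already above the reference.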